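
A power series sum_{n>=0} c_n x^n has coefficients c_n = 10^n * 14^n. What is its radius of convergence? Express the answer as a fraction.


By the root test (Cauchy-Hadamard), the radius is R = 1 / limsup_n |c_n|^(1/n).
Here |c_n|^(1/n) = (10^n * 14^n)^(1/n) = 10 * 14 = 140 for all n.
So R = 1/140 = 1/140.

1/140


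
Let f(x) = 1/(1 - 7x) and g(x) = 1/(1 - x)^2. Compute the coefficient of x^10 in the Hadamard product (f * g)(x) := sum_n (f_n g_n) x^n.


f has coefficients f_k = 7^k. For g = 1/(1 - x)^2 the coefficient is g_k = C(k + 1, 1) = k + 1. The Hadamard coefficient is (f * g)_k = 7^k * (k + 1).
For k = 10: 7^10 * 11 = 282475249 * 11 = 3107227739.

3107227739


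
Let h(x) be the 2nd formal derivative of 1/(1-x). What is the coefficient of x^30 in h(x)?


Differentiating 2 times: d^2/dx^2 [1/(1-x)] = 2!/(1-x)^3.
The expansion 1/(1-x)^3 = sum_{k>=0} C(k+2, 2) x^k, so the coefficient of x^n in 2!/(1-x)^3 is 2! * C(n+2, 2).
For n = 30: 2 * C(32, 2) = 2 * 496 = 992

992


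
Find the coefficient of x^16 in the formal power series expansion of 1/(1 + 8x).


Write 1/(1 + c x) = 1/(1 - (-c) x) and apply the geometric-series identity
1/(1 - y) = sum_{k>=0} y^k to get 1/(1 + c x) = sum_{k>=0} (-c)^k x^k.
So the coefficient of x^k is (-c)^k = (-1)^k * c^k.
Here c = 8 and k = 16:
(-8)^16 = 1 * 281474976710656 = 281474976710656

281474976710656


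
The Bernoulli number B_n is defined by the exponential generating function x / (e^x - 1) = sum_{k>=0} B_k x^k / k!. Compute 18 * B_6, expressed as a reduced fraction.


Bernoulli numbers can also be computed recursively via B_0 = 1 and sum_{j=0}^{m} C(m+1, j) B_j = 0 for m >= 1. Odd-index Bernoulli numbers vanish for k >= 3.
Computing B_6 = 1/42, so 18 * B_6 = 18 * 1/42 = 3/7.

3/7


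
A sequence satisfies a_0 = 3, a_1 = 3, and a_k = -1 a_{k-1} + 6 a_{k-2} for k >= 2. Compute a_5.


The characteristic equation is t^2 + 1 t - 6 = 0, with roots r_1 = 2 and r_2 = -3 (so c_1 = r_1 + r_2, c_2 = -r_1 r_2 as required).
One can use the closed form a_n = A r_1^n + B r_2^n, but direct iteration is more reliable:
a_0 = 3, a_1 = 3, a_2 = 15, a_3 = 3, a_4 = 87, a_5 = -69.
So a_5 = -69.

-69


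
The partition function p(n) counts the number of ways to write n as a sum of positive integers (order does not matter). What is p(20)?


Using the generating function prod_{k>=1} 1/(1-x^k), we compute p(20).
By dynamic programming over parts 1 through 20:
p(20) = 627

627


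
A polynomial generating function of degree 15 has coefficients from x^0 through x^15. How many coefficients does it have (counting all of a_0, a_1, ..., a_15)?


A polynomial of degree 15 takes the form a_0 + a_1 x + ... + a_15 x^15.
The number of coefficients is 15 + 1 = 16.

16


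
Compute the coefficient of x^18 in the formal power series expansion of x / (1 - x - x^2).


Let f(x) = sum_{k>=0} a_k x^k. Multiplying f(x) * (1 - x - x^2) = x and matching coefficients gives a_0 = 0, a_1 = 1, and a_k = a_{k-1} + a_{k-2} for k >= 2. These are the Fibonacci numbers F_k.
Iterating from F_0 = 0, F_1 = 1:
F_0=0, F_1=1, F_2=1, F_3=2, F_4=3, F_5=5, F_6=8, F_7=13, F_8=21, F_9=34, ...
F_18 = 2584.

2584


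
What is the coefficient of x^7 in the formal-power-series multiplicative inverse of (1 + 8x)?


The inverse is 1/(1 + 8x). Apply the geometric identity 1/(1 - y) = sum_{k>=0} y^k with y = -8x:
1/(1 + 8x) = sum_{k>=0} (-8)^k x^k.
So the coefficient of x^7 is (-8)^7 = -2097152.

-2097152


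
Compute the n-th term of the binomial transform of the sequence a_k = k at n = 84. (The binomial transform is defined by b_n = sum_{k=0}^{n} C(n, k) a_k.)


With a_k = k, b_n = sum_{k=0}^{n} C(n, k) k. Using k * C(n, k) = n * C(n-1, k-1) gives b_n = n * sum_{k>=1} C(n-1, k-1) = n * 2^(n-1).
For n = 84: 84 * 2^83 = 84 * 9671406556917033397649408 = 812398150781030805402550272.

812398150781030805402550272


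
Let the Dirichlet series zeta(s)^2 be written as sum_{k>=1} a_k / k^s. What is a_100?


The Dirichlet convolution of the constant function 1 with itself gives (1 * 1)(k) = sum_{d | k} 1 = d(k), the number of positive divisors of k.
Since zeta(s) = sum_{k>=1} 1/k^s, we have zeta(s)^2 = sum_{k>=1} d(k)/k^s, so a_k = d(k).
For k = 100: the divisors are 1, 2, 4, 5, 10, 20, 25, 50, 100.
Count = 9.

9


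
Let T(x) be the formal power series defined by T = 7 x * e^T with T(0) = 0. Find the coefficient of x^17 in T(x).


Apply the Lagrange inversion formula: if T = 7 x * phi(T) with phi(t) = e^t, then
[x^n] T = 7^n * (1/n) [t^(n-1)] phi(t)^n = 7^n * (1/n) [t^(n-1)] e^(n t) = 7^n * (1/n) * n^(n-1) / (n-1)! = 7^n * n^(n-1) / n!.
When c = 1 this is the Cayley count of rooted labeled trees on n vertices, divided by n!.
For n = 17: 7^17 * 17^16 / 17! = 232630513987207 * 48661191875666868481/355687428096000 = 13589529504521590732100867929799/426995712000.

13589529504521590732100867929799/426995712000


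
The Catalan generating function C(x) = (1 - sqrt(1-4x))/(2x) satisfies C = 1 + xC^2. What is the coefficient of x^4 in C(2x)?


Substituting x -> 2x scales the n-th coefficient by 2^n, so [x^4] C(2x) = 2^4 * C_4.
C_4 = C(2*4, 4)/(5) = 70/5 = 14.
So 2^4 * 14 = 16 * 14 = 224.

224


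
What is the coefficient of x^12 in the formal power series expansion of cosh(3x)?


The Maclaurin series is cosh(t) = sum_{m>=0} t^(2m) / (2m)!, so substituting t = 3x, only even powers of x are nonzero, with coefficient of x^(2m) equal to 3^(2m) / (2m)!.
For x^12 the coefficient is 3^12/12! = 531441/479001600 = 2187/1971200.

2187/1971200


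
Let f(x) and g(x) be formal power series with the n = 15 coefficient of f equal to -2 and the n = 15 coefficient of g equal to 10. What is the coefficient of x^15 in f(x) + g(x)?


Addition of formal power series is termwise.
The coefficient of x^15 in f + g = -2 + 10
= 8

8


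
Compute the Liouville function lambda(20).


The Liouville function is lambda(k) = (-1)^Omega(k), where Omega(k) counts the prime factors of k with multiplicity.
Factoring: 20 = 2 * 2 * 5, so Omega(20) = 3.
lambda(20) = (-1)^3 = -1.

-1


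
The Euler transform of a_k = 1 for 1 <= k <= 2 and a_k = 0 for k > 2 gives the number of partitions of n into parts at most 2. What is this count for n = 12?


Partitions of 12 into parts at most 2:
Using generating function (1-x)^(-1)(1-x^2)^(-1),
the coefficient of x^12 = 7

7


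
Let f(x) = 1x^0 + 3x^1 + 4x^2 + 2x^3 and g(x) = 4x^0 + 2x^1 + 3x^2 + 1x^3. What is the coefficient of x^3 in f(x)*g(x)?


Cauchy product at x^3:
1*1 + 3*3 + 4*2 + 2*4
= 26

26


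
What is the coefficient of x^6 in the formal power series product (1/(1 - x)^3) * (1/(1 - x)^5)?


Combine the factors: (1/(1 - x)^3) * (1/(1 - x)^5) = 1/(1 - x)^8.
Then use 1/(1 - x)^r = sum_{k>=0} C(k + r - 1, r - 1) x^k with r = 8 and k = 6:
C(13, 7) = 1716.

1716


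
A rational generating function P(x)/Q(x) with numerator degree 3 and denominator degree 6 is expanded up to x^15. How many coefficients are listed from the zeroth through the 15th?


Expanding up to x^15 gives the coefficients for x^0, x^1, ..., x^15.
That is 15 + 1 = 16 coefficients in total.

16


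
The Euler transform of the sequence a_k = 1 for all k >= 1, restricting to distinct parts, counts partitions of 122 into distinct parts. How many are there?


Partitions of 122 into distinct parts can be computed via generating function.
Product (1+x)(1+x^2)(1+x^3)...
The coefficient of x^122 = 2556284

2556284


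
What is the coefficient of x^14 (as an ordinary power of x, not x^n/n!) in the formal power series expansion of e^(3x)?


The exponential series is e^y = sum_{k>=0} y^k / k!. Substituting y = 3x gives
e^(3x) = sum_{k>=0} 3^k x^k / k!.
So the coefficient of x^n is a^n/n! with a = 3, n = 14:
3^14 / 14! = 4782969/87178291200 = 19683/358758400

19683/358758400


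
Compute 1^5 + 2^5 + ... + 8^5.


This power sum has a closed form given by Faulhaber's formula
sum_{k=1}^{m} k^p = (1 / (p + 1)) * sum_{j=0}^{p} C(p + 1, j) B_j m^(p + 1 - j),
but for small m direct computation is fastest:
1 + 32 + 243 + 1024 + 3125 + 7776 + 16807 + 32768 = 61776.

61776


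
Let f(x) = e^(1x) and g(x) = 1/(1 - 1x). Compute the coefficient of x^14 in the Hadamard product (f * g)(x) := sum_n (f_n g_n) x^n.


Expanding: f_k = 1^k/k! (from e^(1x)) and g_k = 1^k (from 1/(1 - 1x)). So the Hadamard coefficient (f * g)_k = 1^k 1^k / k! = (1)^k / k!.
For k = 14: 1^14/14! = 1/87178291200 = 1/87178291200.

1/87178291200


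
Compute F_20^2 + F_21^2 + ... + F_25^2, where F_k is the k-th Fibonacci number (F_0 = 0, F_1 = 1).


There is a standard identity sum_{k=0}^{N} F_k^2 = F_N * F_{N+1} (proved inductively from the telescoping relation F_k^2 = F_k F_{k+1} - F_{k-1} F_k). Then
sum_{k=20}^{25} F_k^2 = F_25 F_26 - F_19 F_20.
Computing: F_25 = 75025, F_26 = 121393, F_19 = 4181, F_20 = 6765.
Sum = 75025 * 121393 - 4181 * 6765 = 9079225360.

9079225360


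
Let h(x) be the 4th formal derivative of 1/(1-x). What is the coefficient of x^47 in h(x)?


Differentiating 4 times: d^4/dx^4 [1/(1-x)] = 4!/(1-x)^5.
The expansion 1/(1-x)^5 = sum_{k>=0} C(k+4, 4) x^k, so the coefficient of x^n in 4!/(1-x)^5 is 4! * C(n+4, 4).
For n = 47: 24 * C(51, 4) = 24 * 249900 = 5997600

5997600


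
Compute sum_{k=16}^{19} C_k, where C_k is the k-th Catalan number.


C_16 through C_19: 35357670, 129644790, 477638700, 1767263190
Sum = 35357670 + 129644790 + 477638700 + 1767263190
= 2409904350

2409904350


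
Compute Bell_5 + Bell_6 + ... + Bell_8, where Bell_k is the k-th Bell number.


Recall Bell_k counts set partitions of a k-set (with Bell_0 = 1 by convention).
Bell_5 through Bell_8: 52, 203, 877, 4140
Sum = 52 + 203 + 877 + 4140 = 5272.

5272


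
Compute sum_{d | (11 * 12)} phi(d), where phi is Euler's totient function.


First, 11 * 12 = 132. One classical identity is sum_{d | n} phi(d) = n (each k in [1, n] has a unique gcd with n, and among the k's with gcd(k, n) = n/d there are phi(d) of them). So the sum equals 132. We also verify directly:
Divisors of 132: 1, 2, 3, 4, 6, 11, 12, 22, 33, 44, 66, 132.
phi values: 1, 1, 2, 2, 2, 10, 4, 10, 20, 20, 20, 40.
Sum = 132.

132


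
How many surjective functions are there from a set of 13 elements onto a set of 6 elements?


By inclusion-exclusion on which target elements are missed, the number of surjections from an n-set onto a k-set is
surj(n, k) = sum_{j=0}^{k} (-1)^j C(k, j) (k - j)^n.
Equivalently surj(n, k) = k! * S(n, k), where S(n, k) is the Stirling number of the second kind.
For n = 13, k = 6:
S(13, 6) = 9321312, so
surj = 6! * 9321312 = 720 * 9321312 = 6711344640.

6711344640


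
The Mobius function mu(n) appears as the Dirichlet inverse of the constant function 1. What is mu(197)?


197 = 197 (all distinct primes).
mu(197) = (-1)^1 = -1

-1


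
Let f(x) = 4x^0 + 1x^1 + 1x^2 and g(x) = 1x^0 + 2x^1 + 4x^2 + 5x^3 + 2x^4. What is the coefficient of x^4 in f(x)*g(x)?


Cauchy product at x^4:
4*2 + 1*5 + 1*4
= 17

17


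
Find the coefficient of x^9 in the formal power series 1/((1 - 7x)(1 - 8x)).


By partial fractions or Cauchy convolution:
The coefficient equals sum_{k=0}^{9} 7^k * 8^(9-k).
= 791266575

791266575


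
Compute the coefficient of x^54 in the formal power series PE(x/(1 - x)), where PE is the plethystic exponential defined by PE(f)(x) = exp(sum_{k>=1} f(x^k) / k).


For f(x) = x/(1 - x) we have
sum_{k>=1} f(x^k) / k = sum_{k>=1} (1/k) * x^k / (1 - x^k) = sum_{k, m >= 1} x^(k m) / k,
which after exponentiating simplifies to
PE(x/(1 - x)) = prod_{k>=1} 1 / (1 - x^k).
This is the generating function for the partition function p(n), so the coefficient of x^54 is p(54).
Computing p(54) by dynamic programming over parts 1, 2, ..., 54: p(54) = 386155.

386155


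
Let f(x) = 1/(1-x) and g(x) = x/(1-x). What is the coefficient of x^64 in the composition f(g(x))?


First simplify the composition: f(g(x)) = 1/(1 - x/(1-x)) = (1-x)/((1-x) - x) = (1-x)/(1-2x).
Now extract the coefficient. Write (1-x)/(1-2x) = 1/(1-2x) - x/(1-2x).
The coefficient of x^n in 1/(1-2x) is 2^n, and in x/(1-2x) is 2^(n-1) (for n >= 1).
So the coefficient of x^64 is 2^64 - 2^63 = 18446744073709551616 - 9223372036854775808 = 9223372036854775808.

9223372036854775808


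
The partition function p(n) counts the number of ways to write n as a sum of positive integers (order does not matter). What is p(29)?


Using the generating function prod_{k>=1} 1/(1-x^k), we compute p(29).
By dynamic programming over parts 1 through 29:
p(29) = 4565

4565


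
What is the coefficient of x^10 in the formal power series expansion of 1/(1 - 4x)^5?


The general identity 1/(1 - c x)^r = sum_{k>=0} c^k C(k + r - 1, r - 1) x^k follows by substituting y = c x into 1/(1 - y)^r = sum_{k>=0} C(k + r - 1, r - 1) y^k.
For c = 4, r = 5, k = 10:
4^10 * C(14, 4) = 1048576 * 1001 = 1049624576.

1049624576


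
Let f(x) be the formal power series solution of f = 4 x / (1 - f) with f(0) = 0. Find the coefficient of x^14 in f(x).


Apply Lagrange inversion: f = 4 x * phi(f) with phi(t) = 1/(1 - t), so
[x^n] f = 4^n * (1/n) [t^(n-1)] phi(t)^n = 4^n * (1/n) [t^(n-1)] (1 - t)^(-n) = 4^n * (1/n) C(2n - 2, n - 1) = 4^n * C_{n-1}.
For n = 14: C_13 = C(26, 13) / 14 = 10400600/14 = 742900.
With the 4^14 = 268435456 factor, the coefficient is 268435456 * 742900 = 199420700262400.

199420700262400


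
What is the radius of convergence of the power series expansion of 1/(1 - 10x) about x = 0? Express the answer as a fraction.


Expanding 1/(1 - 10x) = sum_{k>=0} 10^k x^k, the series converges when |10x| < 1, i.e., |x| < 1/10.
So the radius of convergence is 1/10 = 1/10.

1/10


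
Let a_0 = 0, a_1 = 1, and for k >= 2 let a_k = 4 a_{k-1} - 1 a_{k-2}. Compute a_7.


Iterating the recurrence forward:
a_0 = 0
a_1 = 1
a_2 = 4*1 - 1*0 = 4
a_3 = 4*4 - 1*1 = 15
a_4 = 4*15 - 1*4 = 56
a_5 = 4*56 - 1*15 = 209
a_6 = 4*209 - 1*56 = 780
a_7 = 4*780 - 1*209 = 2911
So a_7 = 2911.

2911


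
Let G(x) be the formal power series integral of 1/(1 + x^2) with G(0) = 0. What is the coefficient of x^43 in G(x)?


1/(1 + x^2) = sum_{j>=0} (-1)^j x^(2j). Integrating termwise with G(0) = 0:
G(x) = sum_{j>=0} (-1)^j x^(2j+1) / (2j+1) = arctan(x).
Only odd powers are nonzero. For x^43 write 43 = 2*21 + 1, giving
(-1)^21 / 43 = -1/43 = -1/43.

-1/43


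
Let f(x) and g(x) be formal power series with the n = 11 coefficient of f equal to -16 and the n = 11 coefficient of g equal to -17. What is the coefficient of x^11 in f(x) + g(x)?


Addition of formal power series is termwise.
The coefficient of x^11 in f + g = -16 + -17
= -33

-33


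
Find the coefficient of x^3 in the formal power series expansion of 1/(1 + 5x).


Write 1/(1 + c x) = 1/(1 - (-c) x) and apply the geometric-series identity
1/(1 - y) = sum_{k>=0} y^k to get 1/(1 + c x) = sum_{k>=0} (-c)^k x^k.
So the coefficient of x^k is (-c)^k = (-1)^k * c^k.
Here c = 5 and k = 3:
(-5)^3 = -1 * 125 = -125

-125


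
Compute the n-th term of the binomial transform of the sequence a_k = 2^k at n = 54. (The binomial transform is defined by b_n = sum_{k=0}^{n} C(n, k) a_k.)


With a_k = 2^k, b_n = sum_{k=0}^{n} C(n, k) 2^k = (1 + 2)^n by the binomial theorem.
For n = 54: (1 + 2)^54 = 3^54 = 58149737003040059690390169.

58149737003040059690390169


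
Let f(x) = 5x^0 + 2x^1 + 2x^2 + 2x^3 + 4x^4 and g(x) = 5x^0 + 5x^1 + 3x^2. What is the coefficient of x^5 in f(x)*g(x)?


Cauchy product at x^5:
2*3 + 4*5
= 26

26


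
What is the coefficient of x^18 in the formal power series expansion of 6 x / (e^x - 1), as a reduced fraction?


The exponential generating function for Bernoulli numbers is
x / (e^x - 1) = sum_{k>=0} B_k x^k / k!.
So the coefficient of x^18 in 6 x / (e^x - 1) is 6 B_18 / 18!.
Computing: B_18 = 43867/798, 18! = 6402373705728000, giving
6 * 43867/798 / 6402373705728000 = 43867/851515702861824000.

43867/851515702861824000


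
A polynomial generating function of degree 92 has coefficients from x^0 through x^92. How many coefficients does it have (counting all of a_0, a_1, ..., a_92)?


A polynomial of degree 92 takes the form a_0 + a_1 x + ... + a_92 x^92.
The number of coefficients is 92 + 1 = 93.

93


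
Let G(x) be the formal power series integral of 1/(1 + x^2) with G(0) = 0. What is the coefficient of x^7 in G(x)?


1/(1 + x^2) = sum_{j>=0} (-1)^j x^(2j). Integrating termwise with G(0) = 0:
G(x) = sum_{j>=0} (-1)^j x^(2j+1) / (2j+1) = arctan(x).
Only odd powers are nonzero. For x^7 write 7 = 2*3 + 1, giving
(-1)^3 / 7 = -1/7 = -1/7.

-1/7


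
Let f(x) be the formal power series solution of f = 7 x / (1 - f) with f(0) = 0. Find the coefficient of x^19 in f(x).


Apply Lagrange inversion: f = 7 x * phi(f) with phi(t) = 1/(1 - t), so
[x^n] f = 7^n * (1/n) [t^(n-1)] phi(t)^n = 7^n * (1/n) [t^(n-1)] (1 - t)^(-n) = 7^n * (1/n) C(2n - 2, n - 1) = 7^n * C_{n-1}.
For n = 19: C_18 = C(36, 18) / 19 = 9075135300/19 = 477638700.
With the 7^19 = 11398895185373143 factor, the coefficient is 11398895185373143 * 477638700 = 5444553477777887037434100.

5444553477777887037434100


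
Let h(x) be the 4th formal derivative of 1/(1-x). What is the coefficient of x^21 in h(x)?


Differentiating 4 times: d^4/dx^4 [1/(1-x)] = 4!/(1-x)^5.
The expansion 1/(1-x)^5 = sum_{k>=0} C(k+4, 4) x^k, so the coefficient of x^n in 4!/(1-x)^5 is 4! * C(n+4, 4).
For n = 21: 24 * C(25, 4) = 24 * 12650 = 303600

303600


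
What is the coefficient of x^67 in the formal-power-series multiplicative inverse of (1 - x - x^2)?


Let the inverse be f(x) = sum_{k>=0} a_k x^k. From f(x) * (1 - x - x^2) = 1 and matching coefficients:
 x^0: a_0 = 1.
 x^1: a_1 - a_0 = 0, so a_1 = 1.
 x^k (k >= 2): a_k - a_{k-1} - a_{k-2} = 0, i.e. a_k = a_{k-1} + a_{k-2}.
This is the Fibonacci-type recurrence shifted so that a_0 = a_1 = 1.
Iterating: a_0=1, a_1=1, a_2=2, a_3=3, a_4=5, a_5=8, a_6=13, a_7=21, a_8=34, a_9=55, ...
a_67 = 72723460248141.

72723460248141


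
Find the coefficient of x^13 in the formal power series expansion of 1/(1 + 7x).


Write 1/(1 + c x) = 1/(1 - (-c) x) and apply the geometric-series identity
1/(1 - y) = sum_{k>=0} y^k to get 1/(1 + c x) = sum_{k>=0} (-c)^k x^k.
So the coefficient of x^k is (-c)^k = (-1)^k * c^k.
Here c = 7 and k = 13:
(-7)^13 = -1 * 96889010407 = -96889010407

-96889010407


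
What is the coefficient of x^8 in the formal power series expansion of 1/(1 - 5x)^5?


The general identity 1/(1 - c x)^r = sum_{k>=0} c^k C(k + r - 1, r - 1) x^k follows by substituting y = c x into 1/(1 - y)^r = sum_{k>=0} C(k + r - 1, r - 1) y^k.
For c = 5, r = 5, k = 8:
5^8 * C(12, 4) = 390625 * 495 = 193359375.

193359375


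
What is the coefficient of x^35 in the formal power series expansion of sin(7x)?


The Maclaurin series is sin(t) = sum_{k>=0} (-1)^k t^(2k+1) / (2k+1)!, so substituting t = 7x, only odd powers of x are nonzero, with coefficient of x^(2k+1) equal to (-1)^k 7^(2k+1) / (2k+1)!.
Write 35 = 2*17 + 1, giving the coefficient (-1)^17 * 7^35 / 35! = -378818692265664781682717625943/10333147966386144929666651337523200000000 = -22539340290692258087863249/614812159599342234168301977600000000.

-22539340290692258087863249/614812159599342234168301977600000000


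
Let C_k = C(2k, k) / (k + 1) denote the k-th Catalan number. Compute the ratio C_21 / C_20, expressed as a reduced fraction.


Using C_k = (2k)! / (k! (k+1)!), the ratio C_{k+1}/C_k simplifies to
C_{k+1}/C_k = [(2k+2)! / ((k+1)! (k+2)!)] * [k! (k+1)! / (2k)!]
 = (2k+2)(2k+1) / ((k+1)(k+2)) = 2(2k+1) / (k+2).
For k = 20: 2(2*20 + 1) / (20 + 2) = 82/22 = 41/11.

41/11


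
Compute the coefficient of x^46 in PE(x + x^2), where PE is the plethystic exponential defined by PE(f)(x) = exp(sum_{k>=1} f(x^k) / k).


With f(x) = x + x^2, the exponent is sum_{k>=1} (x^k + x^(2k)) / k = -ln(1 - x) - ln(1 - x^2). Exponentiating:
PE(x + x^2) = 1 / ((1 - x)(1 - x^2)).
This is the generating function for partitions of n into parts of size 1 or 2. The number of 2's can be any j in 0..23, and the rest are 1's, so
[x^46] = floor(46/2) + 1 = 24.

24


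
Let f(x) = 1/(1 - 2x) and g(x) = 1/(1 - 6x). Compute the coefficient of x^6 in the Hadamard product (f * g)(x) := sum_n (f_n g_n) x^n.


f has coefficients f_k = 2^k and g has coefficients g_k = 6^k, so the Hadamard product has coefficient (f*g)_k = 2^k * 6^k = 12^k.
For k = 6: 12^6 = 2985984.

2985984


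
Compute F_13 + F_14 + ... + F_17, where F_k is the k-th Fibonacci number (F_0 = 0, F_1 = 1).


Use the identity sum_{k=0}^{N} F_k = F_{N+2} - 1 (which follows from F_{k+2} - F_{k+1} = F_k). Then
sum_{k=13}^{17} F_k = (F_{19} - 1) - (F_{14} - 1) = F_{19} - F_{14}.
Computing: F_{19} = 4181, F_{14} = 377, so
Sum = 4181 - 377 = 3804.

3804


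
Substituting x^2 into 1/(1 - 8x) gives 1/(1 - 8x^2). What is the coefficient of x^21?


Since 1/(1 - 8x^2) only has even powers of x,
the coefficient of x^21 (odd) is 0.

0


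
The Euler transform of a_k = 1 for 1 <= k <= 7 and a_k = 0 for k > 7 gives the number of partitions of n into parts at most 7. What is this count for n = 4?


Partitions of 4 into parts at most 7:
Using generating function (1-x)^(-1)(1-x^2)^(-1)...(1-x^7)^(-1),
the coefficient of x^4 = 5

5


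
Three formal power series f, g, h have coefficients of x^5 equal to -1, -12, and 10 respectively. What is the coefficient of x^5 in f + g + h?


Series addition is componentwise:
-1 + -12 + 10
= -3

-3


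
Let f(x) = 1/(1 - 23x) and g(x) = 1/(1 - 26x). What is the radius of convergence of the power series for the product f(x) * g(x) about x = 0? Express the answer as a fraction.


The radius of 1/(1 - 23x) is 1/23 (nearest singularity at x = 1/23), and the radius of 1/(1 - 26x) is 1/26.
The product f(x)*g(x) = 1/((1 - 23x)(1 - 26x)) has singularities at both 1/23 and 1/26, so its radius of convergence is the distance to the nearest one:
min(1/23, 1/26) = 1/26.

1/26


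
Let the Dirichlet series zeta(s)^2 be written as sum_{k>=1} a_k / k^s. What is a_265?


The Dirichlet convolution of the constant function 1 with itself gives (1 * 1)(k) = sum_{d | k} 1 = d(k), the number of positive divisors of k.
Since zeta(s) = sum_{k>=1} 1/k^s, we have zeta(s)^2 = sum_{k>=1} d(k)/k^s, so a_k = d(k).
For k = 265: the divisors are 1, 5, 53, 265.
Count = 4.

4


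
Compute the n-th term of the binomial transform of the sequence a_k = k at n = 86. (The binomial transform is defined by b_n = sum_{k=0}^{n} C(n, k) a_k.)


With a_k = k, b_n = sum_{k=0}^{n} C(n, k) k. Using k * C(n, k) = n * C(n-1, k-1) gives b_n = n * sum_{k>=1} C(n-1, k-1) = n * 2^(n-1).
For n = 86: 86 * 2^85 = 86 * 38685626227668133590597632 = 3326963855579459488791396352.

3326963855579459488791396352


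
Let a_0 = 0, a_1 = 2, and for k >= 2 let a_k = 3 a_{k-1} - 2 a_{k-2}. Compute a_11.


Iterating the recurrence forward:
a_0 = 0
a_1 = 2
a_2 = 3*2 - 2*0 = 6
a_3 = 3*6 - 2*2 = 14
a_4 = 3*14 - 2*6 = 30
a_5 = 3*30 - 2*14 = 62
a_6 = 3*62 - 2*30 = 126
a_7 = 3*126 - 2*62 = 254
a_8 = 3*254 - 2*126 = 510
a_9 = 3*510 - 2*254 = 1022
a_10 = 3*1022 - 2*510 = 2046
a_11 = 3*2046 - 2*1022 = 4094
So a_11 = 4094.

4094


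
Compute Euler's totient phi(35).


phi(n) counts integers in [1, n] coprime to n. Using the multiplicative formula phi(n) = n * prod_{p | n} (1 - 1/p):
35 = 5 * 7, so
phi(35) = 35 * (1 - 1/5) * (1 - 1/7) = 24.

24


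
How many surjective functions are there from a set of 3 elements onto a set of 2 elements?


By inclusion-exclusion on which target elements are missed, the number of surjections from an n-set onto a k-set is
surj(n, k) = sum_{j=0}^{k} (-1)^j C(k, j) (k - j)^n.
Equivalently surj(n, k) = k! * S(n, k), where S(n, k) is the Stirling number of the second kind.
For n = 3, k = 2:
S(3, 2) = 3, so
surj = 2! * 3 = 2 * 3 = 6.

6


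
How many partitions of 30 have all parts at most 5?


Using the generating function (1-x)^(-1)(1-x^2)^(-1)...(1-x^5)^(-1),
the coefficient of x^30 counts these restricted partitions.
Result = 674

674


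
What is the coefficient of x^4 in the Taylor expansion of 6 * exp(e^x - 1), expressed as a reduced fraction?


exp(e^x - 1) = sum_{k>=0} Bell_k x^k / k!, where Bell_k is the k-th Bell number.
So the coefficient of x^4 is 6 * Bell_4 / 4!.
Computing: Bell_4 = 15 and 4! = 24, giving
6 * 15/24 = 15/4.

15/4


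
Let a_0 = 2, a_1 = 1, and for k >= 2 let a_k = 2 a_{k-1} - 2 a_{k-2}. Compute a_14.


Iterating the recurrence forward:
a_0 = 2
a_1 = 1
a_2 = 2*1 - 2*2 = -2
a_3 = 2*-2 - 2*1 = -6
a_4 = 2*-6 - 2*-2 = -8
a_5 = 2*-8 - 2*-6 = -4
a_6 = 2*-4 - 2*-8 = 8
a_7 = 2*8 - 2*-4 = 24
a_8 = 2*24 - 2*8 = 32
a_9 = 2*32 - 2*24 = 16
a_10 = 2*16 - 2*32 = -32
a_11 = 2*-32 - 2*16 = -96
a_12 = 2*-96 - 2*-32 = -128
a_13 = 2*-128 - 2*-96 = -64
a_14 = 2*-64 - 2*-128 = 128
So a_14 = 128.

128


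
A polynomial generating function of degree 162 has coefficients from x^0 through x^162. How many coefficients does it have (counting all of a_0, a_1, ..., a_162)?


A polynomial of degree 162 takes the form a_0 + a_1 x + ... + a_162 x^162.
The number of coefficients is 162 + 1 = 163.

163


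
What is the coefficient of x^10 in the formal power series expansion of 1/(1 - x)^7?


The expansion 1/(1 - x)^r = sum_{k>=0} C(k + r - 1, r - 1) x^k follows from the multiset / negative-binomial theorem (or from repeated differentiation of the geometric series).
For r = 7 and k = 10:
C(16, 6) = 20922789888000 / (720 * 3628800) = 8008.

8008


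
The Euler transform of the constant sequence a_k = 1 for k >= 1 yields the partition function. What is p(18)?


The Euler transform converts the sequence a_k = 1 into the number of integer partitions.
Using the recurrence or dynamic programming:
p(18) = 385

385


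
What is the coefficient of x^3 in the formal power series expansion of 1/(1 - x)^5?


The negative binomial / multiset identity is
1/(1 - x)^r = sum_{k>=0} C(k + r - 1, r - 1) x^k.
Here r = 5 and k = 3, so the coefficient is
C(3 + 4, 4) = C(7, 4)
= 35

35


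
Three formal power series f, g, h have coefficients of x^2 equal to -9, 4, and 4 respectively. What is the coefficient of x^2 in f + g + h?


Series addition is componentwise:
-9 + 4 + 4
= -1

-1


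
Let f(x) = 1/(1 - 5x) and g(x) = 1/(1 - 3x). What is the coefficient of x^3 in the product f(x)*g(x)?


The coefficient of x^n in f*g is the Cauchy product: sum_{k=0}^{n} a^k * b^(n-k).
With a=5, b=3, n=3:
sum_{k=0}^{3} 5^k * 3^(3-k)
= 272

272


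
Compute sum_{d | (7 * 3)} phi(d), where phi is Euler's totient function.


First, 7 * 3 = 21. One classical identity is sum_{d | n} phi(d) = n (each k in [1, n] has a unique gcd with n, and among the k's with gcd(k, n) = n/d there are phi(d) of them). So the sum equals 21. We also verify directly:
Divisors of 21: 1, 3, 7, 21.
phi values: 1, 2, 6, 12.
Sum = 21.

21


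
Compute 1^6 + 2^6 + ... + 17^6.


This power sum has a closed form given by Faulhaber's formula
sum_{k=1}^{m} k^p = (1 / (p + 1)) * sum_{j=0}^{p} C(p + 1, j) B_j m^(p + 1 - j),
but for small m direct computation is fastest:
1 + 64 + 729 + 4096 + 15625 + 46656 + 117649 + 262144 + 531441 + 1000000 + 1771561 + 2985984 + 4826809 + 7529536 + 11390625 + 16777216 + 24137569 = 71397705.

71397705


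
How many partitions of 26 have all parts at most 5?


Using the generating function (1-x)^(-1)(1-x^2)^(-1)...(1-x^5)^(-1),
the coefficient of x^26 counts these restricted partitions.
Result = 427

427


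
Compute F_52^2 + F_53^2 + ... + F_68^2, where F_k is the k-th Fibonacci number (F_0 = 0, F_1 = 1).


There is a standard identity sum_{k=0}^{N} F_k^2 = F_N * F_{N+1} (proved inductively from the telescoping relation F_k^2 = F_k F_{k+1} - F_{k-1} F_k). Then
sum_{k=52}^{68} F_k^2 = F_68 F_69 - F_51 F_52.
Computing: F_68 = 72723460248141, F_69 = 117669030460994, F_51 = 20365011074, F_52 = 32951280099.
Sum = 72723460248141 * 117669030460994 - 20365011074 * 32951280099 = 8557298388114205488250695828.

8557298388114205488250695828


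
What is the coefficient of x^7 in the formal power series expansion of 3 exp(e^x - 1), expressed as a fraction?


exp(e^x - 1) is the exponential generating function for the Bell numbers Bell_k: exp(e^x - 1) = sum_{k>=0} Bell_k x^k / k!.
So the coefficient of x^7 in 3 exp(e^x - 1) is 3 Bell_7 / 7!.
Computing: Bell_7 = 877 and 7! = 5040, giving
3 * 877/5040 = 877/1680.

877/1680


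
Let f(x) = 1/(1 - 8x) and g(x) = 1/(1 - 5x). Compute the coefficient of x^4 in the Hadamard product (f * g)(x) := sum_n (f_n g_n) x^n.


f has coefficients f_k = 8^k and g has coefficients g_k = 5^k, so the Hadamard product has coefficient (f*g)_k = 8^k * 5^k = 40^k.
For k = 4: 40^4 = 2560000.

2560000


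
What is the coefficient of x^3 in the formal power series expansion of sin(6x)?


The Maclaurin series is sin(t) = sum_{k>=0} (-1)^k t^(2k+1) / (2k+1)!, so substituting t = 6x, only odd powers of x are nonzero, with coefficient of x^(2k+1) equal to (-1)^k 6^(2k+1) / (2k+1)!.
Write 3 = 2*1 + 1, giving the coefficient (-1)^1 * 6^3 / 3! = -216/6 = -36.

-36


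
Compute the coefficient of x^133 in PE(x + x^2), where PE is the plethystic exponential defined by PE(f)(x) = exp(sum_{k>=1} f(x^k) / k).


With f(x) = x + x^2, the exponent is sum_{k>=1} (x^k + x^(2k)) / k = -ln(1 - x) - ln(1 - x^2). Exponentiating:
PE(x + x^2) = 1 / ((1 - x)(1 - x^2)).
This is the generating function for partitions of n into parts of size 1 or 2. The number of 2's can be any j in 0..66, and the rest are 1's, so
[x^133] = floor(133/2) + 1 = 67.

67


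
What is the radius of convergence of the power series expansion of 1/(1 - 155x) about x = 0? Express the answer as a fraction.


Expanding 1/(1 - 155x) = sum_{k>=0} 155^k x^k, the series converges when |155x| < 1, i.e., |x| < 1/155.
So the radius of convergence is 1/155 = 1/155.

1/155


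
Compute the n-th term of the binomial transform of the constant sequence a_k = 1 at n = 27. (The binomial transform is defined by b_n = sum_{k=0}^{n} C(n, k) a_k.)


With a_k = 1 for all k, b_n = sum_{k=0}^{n} C(n, k) = 2^n by the binomial theorem.
For n = 27: 2^27 = 134217728.

134217728


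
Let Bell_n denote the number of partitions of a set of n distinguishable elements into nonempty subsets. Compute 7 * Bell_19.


Bell_19 can be computed from the Bell triangle or from Dobinski's identity Bell_n = (1/e) * sum_{k>=0} k^n / k!.
Computing Bell_19 = 5832742205057.
Then 7 * 5832742205057 = 40829195435399.

40829195435399


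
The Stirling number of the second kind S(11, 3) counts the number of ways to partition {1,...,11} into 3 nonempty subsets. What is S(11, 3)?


Using the explicit formula S(n,k) = (1/k!) sum_{j=0}^{k} (-1)^(k-j) C(k,j) j^n:
S(11, 3) = 28501
Equivalently, S(n,k) is n! times the coefficient of x^n in the EGF (e^x - 1)^k / k!.

28501


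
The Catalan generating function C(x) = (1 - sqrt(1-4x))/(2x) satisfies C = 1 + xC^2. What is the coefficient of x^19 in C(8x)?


Substituting x -> 8x scales the n-th coefficient by 8^n, so [x^19] C(8x) = 8^19 * C_19.
C_19 = C(2*19, 19)/(20) = 35345263800/20 = 1767263190.
So 8^19 * 1767263190 = 144115188075855872 * 1767263190 = 254689467006387010330951680.

254689467006387010330951680


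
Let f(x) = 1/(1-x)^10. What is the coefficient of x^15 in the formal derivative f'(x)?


Differentiate: d/dx [ 1/(1-x)^r ] = r / (1-x)^(r+1).
Here r = 10, so f'(x) = 10 / (1-x)^11.
The expansion of 1/(1-x)^(r+1) has coefficient of x^n equal to C(n+r, r).
So the coefficient of x^15 in f'(x) is
10 * C(25, 10) = 10 * 3268760 = 32687600

32687600


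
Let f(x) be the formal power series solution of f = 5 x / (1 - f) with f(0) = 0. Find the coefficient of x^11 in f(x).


Apply Lagrange inversion: f = 5 x * phi(f) with phi(t) = 1/(1 - t), so
[x^n] f = 5^n * (1/n) [t^(n-1)] phi(t)^n = 5^n * (1/n) [t^(n-1)] (1 - t)^(-n) = 5^n * (1/n) C(2n - 2, n - 1) = 5^n * C_{n-1}.
For n = 11: C_10 = C(20, 10) / 11 = 184756/11 = 16796.
With the 5^11 = 48828125 factor, the coefficient is 48828125 * 16796 = 820117187500.

820117187500


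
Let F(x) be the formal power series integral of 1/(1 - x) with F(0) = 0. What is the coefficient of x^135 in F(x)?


1/(1 - x) = sum_{k>=0} x^k. Integrating termwise and using F(0) = 0 gives
F(x) = sum_{k>=0} x^(k+1) / (k+1) = sum_{m>=1} x^m / m = -ln(1 - x).
So the coefficient of x^135 is 1/135 = 1/135.

1/135


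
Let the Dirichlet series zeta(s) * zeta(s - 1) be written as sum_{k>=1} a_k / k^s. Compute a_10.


Convolution gives a_k = sum_{d | k} d * 1 = sum_{d | k} d = sigma(k), the sum of positive divisors of k.
For k = 10, the divisors are 1, 2, 5, 10, so
sigma(10) = 1 + 2 + 5 + 10 = 18.

18


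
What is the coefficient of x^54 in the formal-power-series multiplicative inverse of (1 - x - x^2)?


Let the inverse be f(x) = sum_{k>=0} a_k x^k. From f(x) * (1 - x - x^2) = 1 and matching coefficients:
 x^0: a_0 = 1.
 x^1: a_1 - a_0 = 0, so a_1 = 1.
 x^k (k >= 2): a_k - a_{k-1} - a_{k-2} = 0, i.e. a_k = a_{k-1} + a_{k-2}.
This is the Fibonacci-type recurrence shifted so that a_0 = a_1 = 1.
Iterating: a_0=1, a_1=1, a_2=2, a_3=3, a_4=5, a_5=8, a_6=13, a_7=21, a_8=34, a_9=55, ...
a_54 = 139583862445.

139583862445


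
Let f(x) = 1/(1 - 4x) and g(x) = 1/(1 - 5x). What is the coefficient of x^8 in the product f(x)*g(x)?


The coefficient of x^n in f*g is the Cauchy product: sum_{k=0}^{n} a^k * b^(n-k).
With a=4, b=5, n=8:
sum_{k=0}^{8} 4^k * 5^(8-k)
= 1690981

1690981


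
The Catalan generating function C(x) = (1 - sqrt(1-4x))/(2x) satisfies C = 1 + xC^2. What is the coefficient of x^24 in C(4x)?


Substituting x -> 4x scales the n-th coefficient by 4^n, so [x^24] C(4x) = 4^24 * C_24.
C_24 = C(2*24, 24)/(25) = 32247603683100/25 = 1289904147324.
So 4^24 * 1289904147324 = 281474976710656 * 1289904147324 = 363075739827001485944684544.

363075739827001485944684544


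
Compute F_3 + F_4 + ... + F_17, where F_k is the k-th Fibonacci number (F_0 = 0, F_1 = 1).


Use the identity sum_{k=0}^{N} F_k = F_{N+2} - 1 (which follows from F_{k+2} - F_{k+1} = F_k). Then
sum_{k=3}^{17} F_k = (F_{19} - 1) - (F_{4} - 1) = F_{19} - F_{4}.
Computing: F_{19} = 4181, F_{4} = 3, so
Sum = 4181 - 3 = 4178.

4178


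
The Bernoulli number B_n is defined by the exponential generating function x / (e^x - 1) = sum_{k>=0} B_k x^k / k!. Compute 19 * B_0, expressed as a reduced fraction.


Bernoulli numbers can also be computed recursively via B_0 = 1 and sum_{j=0}^{m} C(m+1, j) B_j = 0 for m >= 1. Odd-index Bernoulli numbers vanish for k >= 3.
Computing B_0 = 1, so 19 * B_0 = 19 * 1 = 19.

19


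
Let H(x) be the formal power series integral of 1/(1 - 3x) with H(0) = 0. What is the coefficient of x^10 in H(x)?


1/(1 - 3x) = sum_{k>=0} 3^k x^k. Integrating termwise with H(0) = 0:
H(x) = sum_{k>=0} 3^k x^(k+1) / (k+1) = sum_{m>=1} 3^(m-1) x^m / m.
For m = 10: 3^9/10 = 19683/10 = 19683/10.

19683/10


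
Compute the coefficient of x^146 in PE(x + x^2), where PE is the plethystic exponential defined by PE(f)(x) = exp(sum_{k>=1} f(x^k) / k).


With f(x) = x + x^2, the exponent is sum_{k>=1} (x^k + x^(2k)) / k = -ln(1 - x) - ln(1 - x^2). Exponentiating:
PE(x + x^2) = 1 / ((1 - x)(1 - x^2)).
This is the generating function for partitions of n into parts of size 1 or 2. The number of 2's can be any j in 0..73, and the rest are 1's, so
[x^146] = floor(146/2) + 1 = 74.

74


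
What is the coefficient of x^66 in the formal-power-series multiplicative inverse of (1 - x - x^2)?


Let the inverse be f(x) = sum_{k>=0} a_k x^k. From f(x) * (1 - x - x^2) = 1 and matching coefficients:
 x^0: a_0 = 1.
 x^1: a_1 - a_0 = 0, so a_1 = 1.
 x^k (k >= 2): a_k - a_{k-1} - a_{k-2} = 0, i.e. a_k = a_{k-1} + a_{k-2}.
This is the Fibonacci-type recurrence shifted so that a_0 = a_1 = 1.
Iterating: a_0=1, a_1=1, a_2=2, a_3=3, a_4=5, a_5=8, a_6=13, a_7=21, a_8=34, a_9=55, ...
a_66 = 44945570212853.

44945570212853


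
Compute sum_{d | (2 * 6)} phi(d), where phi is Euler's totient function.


First, 2 * 6 = 12. One classical identity is sum_{d | n} phi(d) = n (each k in [1, n] has a unique gcd with n, and among the k's with gcd(k, n) = n/d there are phi(d) of them). So the sum equals 12. We also verify directly:
Divisors of 12: 1, 2, 3, 4, 6, 12.
phi values: 1, 1, 2, 2, 2, 4.
Sum = 12.

12


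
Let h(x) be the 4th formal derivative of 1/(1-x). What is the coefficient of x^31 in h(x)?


Differentiating 4 times: d^4/dx^4 [1/(1-x)] = 4!/(1-x)^5.
The expansion 1/(1-x)^5 = sum_{k>=0} C(k+4, 4) x^k, so the coefficient of x^n in 4!/(1-x)^5 is 4! * C(n+4, 4).
For n = 31: 24 * C(35, 4) = 24 * 52360 = 1256640

1256640


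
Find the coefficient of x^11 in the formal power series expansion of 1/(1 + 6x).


Write 1/(1 + c x) = 1/(1 - (-c) x) and apply the geometric-series identity
1/(1 - y) = sum_{k>=0} y^k to get 1/(1 + c x) = sum_{k>=0} (-c)^k x^k.
So the coefficient of x^k is (-c)^k = (-1)^k * c^k.
Here c = 6 and k = 11:
(-6)^11 = -1 * 362797056 = -362797056

-362797056


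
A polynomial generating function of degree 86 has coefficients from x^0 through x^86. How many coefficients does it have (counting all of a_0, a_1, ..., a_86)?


A polynomial of degree 86 takes the form a_0 + a_1 x + ... + a_86 x^86.
The number of coefficients is 86 + 1 = 87.

87


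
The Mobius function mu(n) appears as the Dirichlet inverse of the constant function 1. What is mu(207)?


207 has a squared prime factor, so mu(207) = 0.
Factorization reveals a repeated prime.

0


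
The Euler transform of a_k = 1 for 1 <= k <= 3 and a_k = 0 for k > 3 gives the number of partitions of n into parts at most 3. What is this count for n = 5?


Partitions of 5 into parts at most 3:
Using generating function (1-x)^(-1)(1-x^2)^(-1)(1-x^3)^(-1),
the coefficient of x^5 = 5

5


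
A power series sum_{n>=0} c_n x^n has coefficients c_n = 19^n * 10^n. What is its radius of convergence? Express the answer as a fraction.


By the root test (Cauchy-Hadamard), the radius is R = 1 / limsup_n |c_n|^(1/n).
Here |c_n|^(1/n) = (19^n * 10^n)^(1/n) = 19 * 10 = 190 for all n.
So R = 1/190 = 1/190.

1/190


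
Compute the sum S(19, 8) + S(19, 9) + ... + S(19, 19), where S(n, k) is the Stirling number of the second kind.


By definition, S(n, k) counts partitions of an n-set into exactly k nonempty blocks.
Computing row n = 19 for k = 8..19:
S(19, k): 1709751003480, 1144614626805, 477297033785, 129413217791, 23466951300, 2892439160, 243577530, 13916778, 527136, 12597, 171, 1
Sum = 3487693306534.

3487693306534


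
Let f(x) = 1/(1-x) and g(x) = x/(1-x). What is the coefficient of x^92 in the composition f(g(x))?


First simplify the composition: f(g(x)) = 1/(1 - x/(1-x)) = (1-x)/((1-x) - x) = (1-x)/(1-2x).
Now extract the coefficient. Write (1-x)/(1-2x) = 1/(1-2x) - x/(1-2x).
The coefficient of x^n in 1/(1-2x) is 2^n, and in x/(1-2x) is 2^(n-1) (for n >= 1).
So the coefficient of x^92 is 2^92 - 2^91 = 4951760157141521099596496896 - 2475880078570760549798248448 = 2475880078570760549798248448.

2475880078570760549798248448


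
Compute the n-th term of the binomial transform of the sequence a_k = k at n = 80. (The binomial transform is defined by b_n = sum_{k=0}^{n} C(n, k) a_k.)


With a_k = k, b_n = sum_{k=0}^{n} C(n, k) k. Using k * C(n, k) = n * C(n-1, k-1) gives b_n = n * sum_{k>=1} C(n-1, k-1) = n * 2^(n-1).
For n = 80: 80 * 2^79 = 80 * 604462909807314587353088 = 48357032784585166988247040.

48357032784585166988247040


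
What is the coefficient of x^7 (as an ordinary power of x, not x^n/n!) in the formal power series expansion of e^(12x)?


The exponential series is e^y = sum_{k>=0} y^k / k!. Substituting y = 12x gives
e^(12x) = sum_{k>=0} 12^k x^k / k!.
So the coefficient of x^n is a^n/n! with a = 12, n = 7:
12^7 / 7! = 35831808/5040 = 248832/35

248832/35


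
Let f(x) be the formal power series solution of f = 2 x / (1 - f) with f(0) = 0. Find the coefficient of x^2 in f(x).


Apply Lagrange inversion: f = 2 x * phi(f) with phi(t) = 1/(1 - t), so
[x^n] f = 2^n * (1/n) [t^(n-1)] phi(t)^n = 2^n * (1/n) [t^(n-1)] (1 - t)^(-n) = 2^n * (1/n) C(2n - 2, n - 1) = 2^n * C_{n-1}.
For n = 2: C_1 = C(2, 1) / 2 = 2/2 = 1.
With the 2^2 = 4 factor, the coefficient is 4 * 1 = 4.

4
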